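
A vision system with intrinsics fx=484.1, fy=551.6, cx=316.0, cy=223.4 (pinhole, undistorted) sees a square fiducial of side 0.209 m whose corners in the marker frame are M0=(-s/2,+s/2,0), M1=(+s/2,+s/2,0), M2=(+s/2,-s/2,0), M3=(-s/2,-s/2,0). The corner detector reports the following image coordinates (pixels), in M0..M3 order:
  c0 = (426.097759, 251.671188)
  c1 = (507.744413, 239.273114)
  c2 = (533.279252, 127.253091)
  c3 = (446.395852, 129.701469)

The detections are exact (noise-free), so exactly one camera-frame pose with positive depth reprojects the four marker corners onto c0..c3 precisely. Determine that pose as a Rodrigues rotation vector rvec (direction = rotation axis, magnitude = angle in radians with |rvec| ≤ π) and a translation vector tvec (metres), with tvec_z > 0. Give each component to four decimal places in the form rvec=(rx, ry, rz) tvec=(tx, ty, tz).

Intrinsics K: fx=484.1, fy=551.6, cx=316.0, cy=223.4
Marker side s = 0.209 m; corners in marker frame (Z=0):
  M0 = (-0.1045, +0.1045, 0)
  M1 = (+0.1045, +0.1045, 0)
  M2 = (+0.1045, -0.1045, 0)
  M3 = (-0.1045, -0.1045, 0)
Detected image corners:
  c0 = (426.097759, 251.671188) px
  c1 = (507.744413, 239.273114) px
  c2 = (533.279252, 127.253091) px
  c3 = (446.395852, 129.701469) px
Planar DLT: solve 8×8 A·h = b for H (H[2,2]=1):
  H  [+609.89672 +88.39605 +479.78973]
  H  [+44.45643 +636.33373 +189.34463]
  H  [+0.43325 +0.41518 +1.00000]
B = K⁻¹H; ‖b₁‖=1.073001, ‖b₂‖=1.073001; λ = 2/(‖b₁‖+‖b₂‖) = 0.931965, sign → tz>0 ⇒ λ=+0.931965
r₁ = λ·B[:,0] = (+0.91058,-0.08842,+0.40377); r₂ = λ·B[:,1] = (-0.08240,+0.91842,+0.38693)
r₃ = r₁×r₂ = (-0.40505,-0.38560,+0.82901); SVD([r₁ r₂ r₃]) → R = UVᵀ:
  R  [+0.91058 -0.08240 -0.40505]
  R  [-0.08842 +0.91842 -0.38560]
  R  [+0.40377 +0.38693 +0.82901]
t = (+0.31532, -0.05754, +0.93197) m
tr R = 2.658003; θ = arccos((tr R − 1)/2) = 0.593477 rad = 34.004°
axis k = ((R−Rᵀ)₃₂, (R−Rᵀ)₁₃, (R−Rᵀ)₂₁) / (2 sinθ) = (+0.690685, -0.723135, -0.005385)
rvec = θ·k = (+0.409906, -0.429164, -0.003196)

rvec=(0.4099, -0.4292, -0.0032) tvec=(0.3153, -0.0575, 0.9320)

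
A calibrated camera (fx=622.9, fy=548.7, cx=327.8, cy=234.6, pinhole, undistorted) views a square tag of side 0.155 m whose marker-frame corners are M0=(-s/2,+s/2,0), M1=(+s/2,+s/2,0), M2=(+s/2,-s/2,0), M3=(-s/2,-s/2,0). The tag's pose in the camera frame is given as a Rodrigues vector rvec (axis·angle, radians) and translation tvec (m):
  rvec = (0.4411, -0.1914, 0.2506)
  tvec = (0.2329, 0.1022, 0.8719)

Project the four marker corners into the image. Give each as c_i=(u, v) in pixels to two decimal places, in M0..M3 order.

c0=(424.64, 330.57) c1=(520.55, 344.98) c2=(565.75, 266.34) c3=(464.69, 247.36)

Intrinsics K: fx=622.9, fy=548.7, cx=327.8, cy=234.6
Marker side s = 0.155 m; corners in marker frame (Z=0):
  M0 = (-0.0775, +0.0775, 0)
  M1 = (+0.0775, +0.0775, 0)
  M2 = (+0.0775, -0.0775, 0)
  M3 = (-0.0775, -0.0775, 0)
rvec = (0.4411, -0.1914, 0.2506), |rvec| = θ = 0.54222 rad = 31.067°
Rodrigues: sinθ=0.51604, 1−cosθ=0.14344; R = I + sinθ·[k]× + (1−cosθ)·[k]×²:
    [+0.95149 -0.27969 -0.12823]
    [+0.19731 +0.87444 -0.44320]
    [+0.23609 +0.39640 +0.88720]
t = (0.2329, 0.1022, 0.8719) m
M0: Pc = R·M0+t = (+0.13748, +0.15468, +0.88432); u = 622.9·(+0.13748)/0.88432 + 327.8 = 424.6407, v = 548.7·(+0.15468)/0.88432 + 234.6 = 330.5732
M1: Pc = R·M1+t = (+0.28496, +0.18526, +0.92092); u = 622.9·(+0.28496)/0.92092 + 327.8 = 520.5473, v = 548.7·(+0.18526)/0.92092 + 234.6 = 344.9816
M2: Pc = R·M2+t = (+0.32832, +0.04972, +0.85948); u = 622.9·(+0.32832)/0.85948 + 327.8 = 565.7453, v = 548.7·(+0.04972)/0.85948 + 234.6 = 266.3436
M3: Pc = R·M3+t = (+0.18084, +0.01914, +0.82288); u = 622.9·(+0.18084)/0.82288 + 327.8 = 464.6877, v = 548.7·(+0.01914)/0.82288 + 234.6 = 247.3623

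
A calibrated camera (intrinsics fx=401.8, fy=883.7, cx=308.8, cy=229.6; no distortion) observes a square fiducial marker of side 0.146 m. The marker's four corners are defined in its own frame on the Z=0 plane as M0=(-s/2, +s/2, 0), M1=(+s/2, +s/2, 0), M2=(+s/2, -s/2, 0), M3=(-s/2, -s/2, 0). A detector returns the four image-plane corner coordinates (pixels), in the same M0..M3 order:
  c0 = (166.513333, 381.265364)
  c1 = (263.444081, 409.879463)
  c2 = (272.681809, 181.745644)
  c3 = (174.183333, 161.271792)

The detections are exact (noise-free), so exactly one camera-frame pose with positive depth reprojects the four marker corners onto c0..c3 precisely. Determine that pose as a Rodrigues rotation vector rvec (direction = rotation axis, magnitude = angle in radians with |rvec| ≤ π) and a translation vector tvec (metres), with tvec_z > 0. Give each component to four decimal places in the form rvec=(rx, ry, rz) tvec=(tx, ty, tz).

rvec=(0.0429, 0.1505, 0.0971) tvec=(-0.1287, 0.0352, 0.5710)

Intrinsics K: fx=401.8, fy=883.7, cx=308.8, cy=229.6
Marker side s = 0.146 m; corners in marker frame (Z=0):
  M0 = (-0.0730, +0.0730, 0)
  M1 = (+0.0730, +0.0730, 0)
  M2 = (+0.0730, -0.0730, 0)
  M3 = (-0.0730, -0.0730, 0)
Detected image corners:
  c0 = (166.513333, 381.265364) px
  c1 = (263.444081, 409.879463) px
  c2 = (272.681809, 181.745644) px
  c3 = (174.183333, 161.271792) px
Planar DLT: solve 8×8 A·h = b for H (H[2,2]=1):
  H  [+612.59579 -38.61433 +218.25694]
  H  [+95.01378 +1558.97588 +284.02492]
  H  [-0.25842 +0.08753 +1.00000]
B = K⁻¹H; ‖b₁‖=1.751240, ‖b₂‖=1.751240; λ = 2/(‖b₁‖+‖b₂‖) = 0.571024, sign → tz>0 ⇒ λ=+0.571024
r₁ = λ·B[:,0] = (+0.98401,+0.09974,-0.14757); r₂ = λ·B[:,1] = (-0.09329,+0.99438,+0.04998)
r₃ = r₁×r₂ = (+0.15172,-0.03542,+0.98779); SVD([r₁ r₂ r₃]) → R = UVᵀ:
  R  [+0.98401 -0.09329 +0.15172]
  R  [+0.09974 +0.99438 -0.03542]
  R  [-0.14757 +0.04998 +0.98779]
t = (-0.12868, +0.03517, +0.57102) m
tr R = 2.966182; θ = arccos((tr R − 1)/2) = 0.184156 rad = 10.551°
axis k = ((R−Rᵀ)₃₂, (R−Rᵀ)₁₃, (R−Rᵀ)₂₁) / (2 sinθ) = (+0.233185, +0.817210, +0.527061)
rvec = θ·k = (+0.042942, +0.150494, +0.097061)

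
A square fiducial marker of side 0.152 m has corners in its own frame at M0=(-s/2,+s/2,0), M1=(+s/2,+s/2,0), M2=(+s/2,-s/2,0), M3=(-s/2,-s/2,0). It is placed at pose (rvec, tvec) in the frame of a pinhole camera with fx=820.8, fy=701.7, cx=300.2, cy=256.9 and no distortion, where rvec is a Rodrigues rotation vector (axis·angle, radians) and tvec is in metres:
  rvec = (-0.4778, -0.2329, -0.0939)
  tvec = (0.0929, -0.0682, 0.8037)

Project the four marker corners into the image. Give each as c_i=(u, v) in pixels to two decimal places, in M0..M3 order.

Intrinsics K: fx=820.8, fy=701.7, cx=300.2, cy=256.9
Marker side s = 0.152 m; corners in marker frame (Z=0):
  M0 = (-0.0760, +0.0760, 0)
  M1 = (+0.0760, +0.0760, 0)
  M2 = (+0.0760, -0.0760, 0)
  M3 = (-0.0760, -0.0760, 0)
rvec = (-0.4778, -0.2329, -0.0939), |rvec| = θ = 0.53977 rad = 30.927°
Rodrigues: sinθ=0.51394, 1−cosθ=0.14217; R = I + sinθ·[k]× + (1−cosθ)·[k]×²:
    [+0.96923 +0.14371 -0.19986]
    [-0.03510 +0.88430 +0.46561]
    [+0.24365 -0.44426 +0.86213]
t = (0.0929, -0.0682, 0.8037) m
M0: Pc = R·M0+t = (+0.03016, +0.00167, +0.75142); u = 820.8·(+0.03016)/0.75142 + 300.2 = 333.1453, v = 701.7·(+0.00167)/0.75142 + 256.9 = 258.4636
M1: Pc = R·M1+t = (+0.17748, -0.00366, +0.78845); u = 820.8·(+0.17748)/0.78845 + 300.2 = 484.9645, v = 701.7·(-0.00366)/0.78845 + 256.9 = 253.6414
M2: Pc = R·M2+t = (+0.15564, -0.13807, +0.85598); u = 820.8·(+0.15564)/0.85598 + 300.2 = 449.4427, v = 701.7·(-0.13807)/0.85598 + 256.9 = 143.7120
M3: Pc = R·M3+t = (+0.00832, -0.13274, +0.81895); u = 820.8·(+0.00832)/0.81895 + 300.2 = 308.5356, v = 701.7·(-0.13274)/0.81895 + 256.9 = 143.1653

c0=(333.15, 258.46) c1=(484.96, 253.64) c2=(449.44, 143.71) c3=(308.54, 143.17)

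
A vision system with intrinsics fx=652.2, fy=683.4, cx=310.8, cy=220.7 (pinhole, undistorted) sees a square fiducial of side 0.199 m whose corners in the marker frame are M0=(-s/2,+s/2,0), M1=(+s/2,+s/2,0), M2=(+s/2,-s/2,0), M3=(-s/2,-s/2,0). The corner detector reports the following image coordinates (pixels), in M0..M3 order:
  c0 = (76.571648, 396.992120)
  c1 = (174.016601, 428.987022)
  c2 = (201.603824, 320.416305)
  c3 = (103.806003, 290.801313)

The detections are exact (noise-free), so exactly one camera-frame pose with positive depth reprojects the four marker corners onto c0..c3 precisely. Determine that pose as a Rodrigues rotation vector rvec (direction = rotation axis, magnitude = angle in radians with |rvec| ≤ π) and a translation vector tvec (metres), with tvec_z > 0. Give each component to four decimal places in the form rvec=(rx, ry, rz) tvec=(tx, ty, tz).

rvec=(-0.0320, 0.1303, 0.2570) tvec=(-0.3245, 0.2487, 1.2283)

Intrinsics K: fx=652.2, fy=683.4, cx=310.8, cy=220.7
Marker side s = 0.199 m; corners in marker frame (Z=0):
  M0 = (-0.0995, +0.0995, 0)
  M1 = (+0.0995, +0.0995, 0)
  M2 = (+0.0995, -0.0995, 0)
  M3 = (-0.0995, -0.0995, 0)
Detected image corners:
  c0 = (76.571648, 396.992120) px
  c1 = (174.016601, 428.987022) px
  c2 = (201.603824, 320.416305) px
  c3 = (103.806003, 290.801313) px
Planar DLT: solve 8×8 A·h = b for H (H[2,2]=1):
  H  [+475.56370 -139.41933 +138.49206]
  H  [+116.02557 +535.17901 +359.06903]
  H  [-0.10789 -0.01213 +1.00000]
B = K⁻¹H; ‖b₁‖=0.814139, ‖b₂‖=0.814139; λ = 2/(‖b₁‖+‖b₂‖) = 1.228292, sign → tz>0 ⇒ λ=+1.228292
r₁ = λ·B[:,0] = (+0.95879,+0.25133,-0.13252); r₂ = λ·B[:,1] = (-0.25547,+0.96670,-0.01490)
r₃ = r₁×r₂ = (+0.12437,+0.04814,+0.99107); SVD([r₁ r₂ r₃]) → R = UVᵀ:
  R  [+0.95879 -0.25547 +0.12437]
  R  [+0.25133 +0.96670 +0.04814]
  R  [-0.13252 -0.01490 +0.99107]
t = (-0.32451, +0.24869, +1.22829) m
tr R = 2.916555; θ = arccos((tr R − 1)/2) = 0.289882 rad = 16.609°
axis k = ((R−Rᵀ)₃₂, (R−Rᵀ)₁₃, (R−Rᵀ)₂₁) / (2 sinθ) = (-0.110276, +0.449363, +0.886517)
rvec = θ·k = (-0.031967, +0.130262, +0.256985)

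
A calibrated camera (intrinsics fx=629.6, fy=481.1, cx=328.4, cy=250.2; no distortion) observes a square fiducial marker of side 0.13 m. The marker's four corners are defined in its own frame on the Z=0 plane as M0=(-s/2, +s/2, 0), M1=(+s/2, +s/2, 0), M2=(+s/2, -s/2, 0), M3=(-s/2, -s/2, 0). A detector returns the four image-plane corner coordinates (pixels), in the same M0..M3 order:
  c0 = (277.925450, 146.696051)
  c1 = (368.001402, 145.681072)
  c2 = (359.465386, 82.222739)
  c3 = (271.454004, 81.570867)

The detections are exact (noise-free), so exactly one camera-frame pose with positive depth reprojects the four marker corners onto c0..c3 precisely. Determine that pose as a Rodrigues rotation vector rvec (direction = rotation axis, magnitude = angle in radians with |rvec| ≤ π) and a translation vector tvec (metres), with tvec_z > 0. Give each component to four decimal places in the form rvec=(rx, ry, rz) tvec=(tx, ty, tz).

Intrinsics K: fx=629.6, fy=481.1, cx=328.4, cy=250.2
Marker side s = 0.13 m; corners in marker frame (Z=0):
  M0 = (-0.0650, +0.0650, 0)
  M1 = (+0.0650, +0.0650, 0)
  M2 = (+0.0650, -0.0650, 0)
  M3 = (-0.0650, -0.0650, 0)
Detected image corners:
  c0 = (277.925450, 146.696051) px
  c1 = (368.001402, 145.681072) px
  c2 = (359.465386, 82.222739) px
  c3 = (271.454004, 81.570867) px
Planar DLT: solve 8×8 A·h = b for H (H[2,2]=1):
  H  [+748.33618 -4.45899 +319.73953]
  H  [+21.36584 +472.21778 +113.63382]
  H  [+0.19888 -0.19511 +1.00000]
B = K⁻¹H; ‖b₁‖=1.104510, ‖b₂‖=1.104510; λ = 2/(‖b₁‖+‖b₂‖) = 0.905379, sign → tz>0 ⇒ λ=+0.905379
r₁ = λ·B[:,0] = (+0.98220,-0.05344,+0.18006); r₂ = λ·B[:,1] = (+0.08573,+0.98053,-0.17665)
r₃ = r₁×r₂ = (-0.16712,+0.18894,+0.96766); SVD([r₁ r₂ r₃]) → R = UVᵀ:
  R  [+0.98220 +0.08573 -0.16712]
  R  [-0.05344 +0.98053 +0.18894]
  R  [+0.18006 -0.17665 +0.96766]
t = (-0.01245, -0.25700, +0.90538) m
tr R = 2.930398; θ = arccos((tr R − 1)/2) = 0.264593 rad = 15.160°
axis k = ((R−Rᵀ)₃₂, (R−Rᵀ)₁₃, (R−Rᵀ)₂₁) / (2 sinθ) = (-0.698993, -0.663787, -0.266073)
rvec = θ·k = (-0.184949, -0.175634, -0.070401)

rvec=(-0.1849, -0.1756, -0.0704) tvec=(-0.0125, -0.2570, 0.9054)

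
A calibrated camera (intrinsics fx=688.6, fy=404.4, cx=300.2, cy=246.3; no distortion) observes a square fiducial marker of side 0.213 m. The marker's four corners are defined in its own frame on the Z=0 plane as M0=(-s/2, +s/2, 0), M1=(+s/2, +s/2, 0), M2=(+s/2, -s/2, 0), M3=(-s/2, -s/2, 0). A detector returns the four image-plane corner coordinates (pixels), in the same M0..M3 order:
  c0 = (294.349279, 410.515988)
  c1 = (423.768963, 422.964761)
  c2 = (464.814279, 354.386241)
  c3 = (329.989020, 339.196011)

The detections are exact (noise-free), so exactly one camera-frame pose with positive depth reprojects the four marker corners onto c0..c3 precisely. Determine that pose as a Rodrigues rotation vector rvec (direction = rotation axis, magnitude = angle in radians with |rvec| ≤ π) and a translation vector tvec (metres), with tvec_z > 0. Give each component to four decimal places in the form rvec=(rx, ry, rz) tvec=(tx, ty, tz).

rvec=(0.2646, -0.1171, 0.2382) tvec=(0.1202, 0.3555, 1.0537)

Intrinsics K: fx=688.6, fy=404.4, cx=300.2, cy=246.3
Marker side s = 0.213 m; corners in marker frame (Z=0):
  M0 = (-0.1065, +0.1065, 0)
  M1 = (+0.1065, +0.1065, 0)
  M2 = (+0.1065, -0.1065, 0)
  M3 = (-0.1065, -0.1065, 0)
Detected image corners:
  c0 = (294.349279, 410.515988) px
  c1 = (423.768963, 422.964761) px
  c2 = (464.814279, 354.386241) px
  c3 = (329.989020, 339.196011) px
Planar DLT: solve 8×8 A·h = b for H (H[2,2]=1):
  H  [+672.22533 -92.38551 +378.72819]
  H  [+117.45531 +416.93939 +382.73218]
  H  [+0.13813 +0.23217 +1.00000]
B = K⁻¹H; ‖b₁‖=0.949054, ‖b₂‖=0.949054; λ = 2/(‖b₁‖+‖b₂‖) = 1.053681, sign → tz>0 ⇒ λ=+1.053681
r₁ = λ·B[:,0] = (+0.96517,+0.21739,+0.14555); r₂ = λ·B[:,1] = (-0.24801,+0.93736,+0.24463)
r₃ = r₁×r₂ = (-0.08325,-0.27221,+0.95863); SVD([r₁ r₂ r₃]) → R = UVᵀ:
  R  [+0.96517 -0.24801 -0.08325]
  R  [+0.21739 +0.93736 -0.27221]
  R  [+0.14555 +0.24463 +0.95863]
t = (+0.12016, +0.35548, +1.05368) m
tr R = 2.861163; θ = arccos((tr R − 1)/2) = 0.374799 rad = 21.474°
axis k = ((R−Rᵀ)₃₂, (R−Rᵀ)₁₃, (R−Rᵀ)₂₁) / (2 sinθ) = (+0.705902, -0.312492, +0.635650)
rvec = θ·k = (+0.264571, -0.117122, +0.238241)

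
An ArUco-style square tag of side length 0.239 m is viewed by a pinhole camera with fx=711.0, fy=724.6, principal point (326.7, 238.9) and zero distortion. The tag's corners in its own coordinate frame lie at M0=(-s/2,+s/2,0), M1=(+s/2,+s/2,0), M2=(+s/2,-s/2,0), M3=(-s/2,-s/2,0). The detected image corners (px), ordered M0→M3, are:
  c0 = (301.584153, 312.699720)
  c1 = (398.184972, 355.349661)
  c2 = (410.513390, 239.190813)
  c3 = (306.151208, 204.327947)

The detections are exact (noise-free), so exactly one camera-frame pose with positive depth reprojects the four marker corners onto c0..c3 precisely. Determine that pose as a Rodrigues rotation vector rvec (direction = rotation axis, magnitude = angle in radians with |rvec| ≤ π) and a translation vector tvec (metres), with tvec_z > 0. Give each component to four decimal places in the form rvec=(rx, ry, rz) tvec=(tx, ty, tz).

Intrinsics K: fx=711.0, fy=724.6, cx=326.7, cy=238.9
Marker side s = 0.239 m; corners in marker frame (Z=0):
  M0 = (-0.1195, +0.1195, 0)
  M1 = (+0.1195, +0.1195, 0)
  M2 = (+0.1195, -0.1195, 0)
  M3 = (-0.1195, -0.1195, 0)
Detected image corners:
  c0 = (301.584153, 312.699720) px
  c1 = (398.184972, 355.349661) px
  c2 = (410.513390, 239.190813) px
  c3 = (306.151208, 204.327947) px
Planar DLT: solve 8×8 A·h = b for H (H[2,2]=1):
  H  [+281.59579 +68.23038 +351.61763]
  H  [+54.21997 +549.65793 +278.93554]
  H  [-0.39046 +0.29036 +1.00000]
B = K⁻¹H; ‖b₁‖=0.724613, ‖b₂‖=0.724613; λ = 2/(‖b₁‖+‖b₂‖) = 1.380048, sign → tz>0 ⇒ λ=+1.380048
r₁ = λ·B[:,0] = (+0.79418,+0.28093,-0.53885); r₂ = λ·B[:,1] = (-0.05169,+0.91475,+0.40071)
r₃ = r₁×r₂ = (+0.60548,-0.29038,+0.74099); SVD([r₁ r₂ r₃]) → R = UVᵀ:
  R  [+0.79418 -0.05169 +0.60548]
  R  [+0.28093 +0.91475 -0.29038]
  R  [-0.53885 +0.40071 +0.74099]
t = (+0.04837, +0.07625, +1.38005) m
tr R = 2.449912; θ = arccos((tr R − 1)/2) = 0.759826 rad = 43.535°
axis k = ((R−Rᵀ)₃₂, (R−Rᵀ)₁₃, (R−Rᵀ)₂₁) / (2 sinθ) = (+0.501668, +0.830682, +0.241447)
rvec = θ·k = (+0.381180, +0.631174, +0.183457)

rvec=(0.3812, 0.6312, 0.1835) tvec=(0.0484, 0.0763, 1.3800)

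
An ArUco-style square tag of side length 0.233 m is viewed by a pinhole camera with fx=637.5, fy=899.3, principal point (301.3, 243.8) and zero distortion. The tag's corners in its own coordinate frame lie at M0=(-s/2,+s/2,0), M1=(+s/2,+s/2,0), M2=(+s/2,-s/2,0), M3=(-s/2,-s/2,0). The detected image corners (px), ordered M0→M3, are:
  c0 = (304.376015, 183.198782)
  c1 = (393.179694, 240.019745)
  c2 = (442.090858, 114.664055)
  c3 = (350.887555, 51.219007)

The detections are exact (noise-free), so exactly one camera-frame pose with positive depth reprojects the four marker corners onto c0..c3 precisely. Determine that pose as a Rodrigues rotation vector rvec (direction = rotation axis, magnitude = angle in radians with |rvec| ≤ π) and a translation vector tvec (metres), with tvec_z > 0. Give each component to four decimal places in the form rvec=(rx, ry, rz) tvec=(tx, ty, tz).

rvec=(0.3129, -0.1345, 0.4364) tvec=(0.1624, -0.1523, 1.4472)

Intrinsics K: fx=637.5, fy=899.3, cx=301.3, cy=243.8
Marker side s = 0.233 m; corners in marker frame (Z=0):
  M0 = (-0.1165, +0.1165, 0)
  M1 = (+0.1165, +0.1165, 0)
  M2 = (+0.1165, -0.1165, 0)
  M3 = (-0.1165, -0.1165, 0)
Detected image corners:
  c0 = (304.376015, 183.198782) px
  c1 = (393.179694, 240.019745) px
  c2 = (442.090858, 114.664055) px
  c3 = (350.887555, 51.219007) px
Planar DLT: solve 8×8 A·h = b for H (H[2,2]=1):
  H  [+436.18561 -135.69731 +372.82146]
  H  [+277.54194 +579.33098 +149.13644]
  H  [+0.13422 +0.18558 +1.00000]
B = K⁻¹H; ‖b₁‖=0.691005, ‖b₂‖=0.691005; λ = 2/(‖b₁‖+‖b₂‖) = 1.447167, sign → tz>0 ⇒ λ=+1.447167
r₁ = λ·B[:,0] = (+0.89837,+0.39397,+0.19424); r₂ = λ·B[:,1] = (-0.43497,+0.85946,+0.26856)
r₃ = r₁×r₂ = (-0.06114,-0.32576,+0.94347); SVD([r₁ r₂ r₃]) → R = UVᵀ:
  R  [+0.89837 -0.43497 -0.06114]
  R  [+0.39397 +0.85946 -0.32576]
  R  [+0.19424 +0.26856 +0.94347]
t = (+0.16236, -0.15233, +1.44717) m
tr R = 2.701300; θ = arccos((tr R − 1)/2) = 0.553576 rad = 31.718°
axis k = ((R−Rᵀ)₃₂, (R−Rᵀ)₁₃, (R−Rᵀ)₂₁) / (2 sinθ) = (+0.565233, -0.242882, +0.788365)
rvec = θ·k = (+0.312899, -0.134453, +0.436420)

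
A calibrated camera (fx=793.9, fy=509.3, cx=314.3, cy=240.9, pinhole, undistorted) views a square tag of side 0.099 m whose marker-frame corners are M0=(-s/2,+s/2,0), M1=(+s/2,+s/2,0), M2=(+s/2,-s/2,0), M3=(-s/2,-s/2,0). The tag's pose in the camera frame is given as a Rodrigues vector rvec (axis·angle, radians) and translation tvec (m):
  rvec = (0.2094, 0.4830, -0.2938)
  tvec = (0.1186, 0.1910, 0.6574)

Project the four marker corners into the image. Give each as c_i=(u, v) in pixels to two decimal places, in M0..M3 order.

c0=(421.52, 425.03) c1=(533.36, 420.91) c2=(497.01, 349.22) c3=(385.65, 358.51)

Intrinsics K: fx=793.9, fy=509.3, cx=314.3, cy=240.9
Marker side s = 0.099 m; corners in marker frame (Z=0):
  M0 = (-0.0495, +0.0495, 0)
  M1 = (+0.0495, +0.0495, 0)
  M2 = (+0.0495, -0.0495, 0)
  M3 = (-0.0495, -0.0495, 0)
rvec = (0.2094, 0.4830, -0.2938), |rvec| = θ = 0.60287 rad = 34.542°
Rodrigues: sinθ=0.56701, 1−cosθ=0.17629; R = I + sinθ·[k]× + (1−cosθ)·[k]×²:
    [+0.84498 +0.32538 +0.42443]
    [-0.22727 +0.93686 -0.26577]
    [-0.48411 +0.12811 +0.86558]
t = (0.1186, 0.1910, 0.6574) m
M0: Pc = R·M0+t = (+0.09288, +0.24862, +0.68771); u = 793.9·(+0.09288)/0.68771 + 314.3 = 421.5224, v = 509.3·(+0.24862)/0.68771 + 240.9 = 425.0261
M1: Pc = R·M1+t = (+0.17653, +0.22613, +0.63978); u = 793.9·(+0.17653)/0.63978 + 314.3 = 533.3593, v = 509.3·(+0.22613)/0.63978 + 240.9 = 420.9085
M2: Pc = R·M2+t = (+0.14432, +0.13338, +0.62709); u = 793.9·(+0.14432)/0.62709 + 314.3 = 497.0087, v = 509.3·(+0.13338)/0.62709 + 240.9 = 349.2220
M3: Pc = R·M3+t = (+0.06067, +0.15587, +0.67502); u = 793.9·(+0.06067)/0.67502 + 314.3 = 385.6514, v = 509.3·(+0.15587)/0.67502 + 240.9 = 358.5067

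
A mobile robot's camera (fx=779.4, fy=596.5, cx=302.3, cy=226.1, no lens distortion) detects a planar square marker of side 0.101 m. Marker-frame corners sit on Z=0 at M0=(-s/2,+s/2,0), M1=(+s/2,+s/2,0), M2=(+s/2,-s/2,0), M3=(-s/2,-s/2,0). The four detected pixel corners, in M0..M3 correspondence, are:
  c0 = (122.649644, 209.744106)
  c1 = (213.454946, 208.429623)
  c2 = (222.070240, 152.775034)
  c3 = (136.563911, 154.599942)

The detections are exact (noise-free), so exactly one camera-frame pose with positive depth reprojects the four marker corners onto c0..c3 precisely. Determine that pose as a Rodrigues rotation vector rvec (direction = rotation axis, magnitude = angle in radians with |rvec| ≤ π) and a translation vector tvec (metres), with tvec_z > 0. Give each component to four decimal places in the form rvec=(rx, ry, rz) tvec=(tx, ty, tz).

rvec=(-0.5641, 0.0971, 0.0114) tvec=(-0.1446, -0.0669, 0.8756)

Intrinsics K: fx=779.4, fy=596.5, cx=302.3, cy=226.1
Marker side s = 0.101 m; corners in marker frame (Z=0):
  M0 = (-0.0505, +0.0505, 0)
  M1 = (+0.0505, +0.0505, 0)
  M2 = (+0.0505, -0.0505, 0)
  M3 = (-0.0505, -0.0505, 0)
Detected image corners:
  c0 = (122.649644, 209.744106) px
  c1 = (213.454946, 208.429623) px
  c2 = (222.070240, 152.775034) px
  c3 = (136.563911, 154.599942) px
Planar DLT: solve 8×8 A·h = b for H (H[2,2]=1):
  H  [+853.18197 -217.45051 +173.61644]
  H  [-35.29592 +438.02968 +180.53958]
  H  [-0.10848 -0.60900 +1.00000]
B = K⁻¹H; ‖b₁‖=1.142047, ‖b₂‖=1.142047; λ = 2/(‖b₁‖+‖b₂‖) = 0.875621, sign → tz>0 ⇒ λ=+0.875621
r₁ = λ·B[:,0] = (+0.99535,-0.01581,-0.09499); r₂ = λ·B[:,1] = (-0.03747,+0.84512,-0.53325)
r₃ = r₁×r₂ = (+0.08870,+0.53434,+0.84061); SVD([r₁ r₂ r₃]) → R = UVᵀ:
  R  [+0.99535 -0.03747 +0.08870]
  R  [-0.01581 +0.84512 +0.53434]
  R  [-0.09499 -0.53325 +0.84061]
t = (-0.14457, -0.06688, +0.87562) m
tr R = 2.681083; θ = arccos((tr R − 1)/2) = 0.572515 rad = 32.803°
axis k = ((R−Rᵀ)₃₂, (R−Rᵀ)₁₃, (R−Rᵀ)₂₁) / (2 sinθ) = (-0.985321, +0.169536, +0.019989)
rvec = θ·k = (-0.564111, +0.097062, +0.011444)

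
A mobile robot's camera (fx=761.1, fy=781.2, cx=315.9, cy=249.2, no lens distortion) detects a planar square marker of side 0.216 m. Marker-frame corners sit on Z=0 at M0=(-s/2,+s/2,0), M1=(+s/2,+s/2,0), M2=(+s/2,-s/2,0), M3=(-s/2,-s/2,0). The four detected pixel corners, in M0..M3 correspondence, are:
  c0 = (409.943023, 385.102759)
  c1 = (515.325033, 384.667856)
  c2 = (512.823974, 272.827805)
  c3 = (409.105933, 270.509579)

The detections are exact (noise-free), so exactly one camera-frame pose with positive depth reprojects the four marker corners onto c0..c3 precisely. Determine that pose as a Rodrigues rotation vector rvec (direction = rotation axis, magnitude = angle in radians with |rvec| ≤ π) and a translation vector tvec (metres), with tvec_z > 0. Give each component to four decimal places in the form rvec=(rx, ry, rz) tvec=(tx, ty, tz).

rvec=(-0.1125, -0.1717, 0.0161) tvec=(0.2884, 0.1508, 1.4981)

Intrinsics K: fx=761.1, fy=781.2, cx=315.9, cy=249.2
Marker side s = 0.216 m; corners in marker frame (Z=0):
  M0 = (-0.1080, +0.1080, 0)
  M1 = (+0.1080, +0.1080, 0)
  M2 = (+0.1080, -0.1080, 0)
  M3 = (-0.1080, -0.1080, 0)
Detected image corners:
  c0 = (409.943023, 385.102759) px
  c1 = (515.325033, 384.667856) px
  c2 = (512.823974, 272.827805) px
  c3 = (409.105933, 270.509579) px
Planar DLT: solve 8×8 A·h = b for H (H[2,2]=1):
  H  [+536.27600 -27.08709 +462.43183]
  H  [+41.57516 +499.29135 +327.82123]
  H  [+0.11321 -0.07549 +1.00000]
B = K⁻¹H; ‖b₁‖=0.667511, ‖b₂‖=0.667511; λ = 2/(‖b₁‖+‖b₂‖) = 1.498103, sign → tz>0 ⇒ λ=+1.498103
r₁ = λ·B[:,0] = (+0.98518,+0.02563,+0.16960); r₂ = λ·B[:,1] = (-0.00638,+0.99356,-0.11309)
r₃ = r₁×r₂ = (-0.17140,+0.11033,+0.97900); SVD([r₁ r₂ r₃]) → R = UVᵀ:
  R  [+0.98518 -0.00638 -0.17140]
  R  [+0.02563 +0.99356 +0.11033]
  R  [+0.16960 -0.11309 +0.97900]
t = (+0.28842, +0.15077, +1.49810) m
tr R = 2.957747; θ = arccos((tr R − 1)/2) = 0.205919 rad = 11.798°
axis k = ((R−Rᵀ)₃₂, (R−Rᵀ)₁₃, (R−Rᵀ)₂₁) / (2 sinθ) = (-0.546366, -0.833882, +0.078263)
rvec = θ·k = (-0.112507, -0.171712, +0.016116)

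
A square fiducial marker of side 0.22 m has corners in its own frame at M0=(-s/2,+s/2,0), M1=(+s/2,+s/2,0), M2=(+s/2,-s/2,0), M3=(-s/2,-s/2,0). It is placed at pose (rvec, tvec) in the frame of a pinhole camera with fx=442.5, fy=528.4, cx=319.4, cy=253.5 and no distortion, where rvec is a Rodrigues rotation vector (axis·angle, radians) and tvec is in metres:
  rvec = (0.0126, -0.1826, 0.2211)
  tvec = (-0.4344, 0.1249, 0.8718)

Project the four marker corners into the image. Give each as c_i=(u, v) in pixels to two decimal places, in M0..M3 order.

Intrinsics K: fx=442.5, fy=528.4, cx=319.4, cy=253.5
Marker side s = 0.22 m; corners in marker frame (Z=0):
  M0 = (-0.1100, +0.1100, 0)
  M1 = (+0.1100, +0.1100, 0)
  M2 = (+0.1100, -0.1100, 0)
  M3 = (-0.1100, -0.1100, 0)
rvec = (0.0126, -0.1826, 0.2211), |rvec| = θ = 0.28703 rad = 16.446°
Rodrigues: sinθ=0.28311, 1−cosθ=0.04091; R = I + sinθ·[k]× + (1−cosθ)·[k]×²:
    [+0.95917 -0.21922 -0.17872]
    [+0.21693 +0.97565 -0.03248]
    [+0.18149 -0.00762 +0.98336]
t = (-0.4344, 0.1249, 0.8718) m
M0: Pc = R·M0+t = (-0.56402, +0.20836, +0.85100); u = 442.5·(-0.56402)/0.85100 + 319.4 = 26.1209, v = 528.4·(+0.20836)/0.85100 + 253.5 = 382.8734
M1: Pc = R·M1+t = (-0.35301, +0.25608, +0.89093); u = 442.5·(-0.35301)/0.89093 + 319.4 = 144.0710, v = 528.4·(+0.25608)/0.89093 + 253.5 = 405.3811
M2: Pc = R·M2+t = (-0.30478, +0.04144, +0.89260); u = 442.5·(-0.30478)/0.89260 + 319.4 = 168.3091, v = 528.4·(+0.04144)/0.89260 + 253.5 = 278.0325
M3: Pc = R·M3+t = (-0.51579, -0.00628, +0.85267); u = 442.5·(-0.51579)/0.85267 + 319.4 = 51.7258, v = 528.4·(-0.00628)/0.85267 + 253.5 = 249.6060

c0=(26.12, 382.87) c1=(144.07, 405.38) c2=(168.31, 278.03) c3=(51.73, 249.61)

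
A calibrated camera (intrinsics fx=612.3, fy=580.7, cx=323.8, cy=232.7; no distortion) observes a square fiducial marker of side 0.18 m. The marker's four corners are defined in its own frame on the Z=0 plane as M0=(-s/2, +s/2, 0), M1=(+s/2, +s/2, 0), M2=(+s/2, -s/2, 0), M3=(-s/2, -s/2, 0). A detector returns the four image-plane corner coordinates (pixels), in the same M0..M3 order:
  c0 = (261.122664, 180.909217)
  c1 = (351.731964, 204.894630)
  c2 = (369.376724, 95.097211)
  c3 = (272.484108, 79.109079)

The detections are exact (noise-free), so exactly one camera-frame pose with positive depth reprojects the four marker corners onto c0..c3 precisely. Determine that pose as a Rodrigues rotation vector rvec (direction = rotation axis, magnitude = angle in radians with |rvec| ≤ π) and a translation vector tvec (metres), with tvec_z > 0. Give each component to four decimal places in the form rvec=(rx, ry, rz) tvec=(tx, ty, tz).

rvec=(0.2557, 0.5282, 0.2119) tvec=(-0.0198, -0.1553, 0.9831)

Intrinsics K: fx=612.3, fy=580.7, cx=323.8, cy=232.7
Marker side s = 0.18 m; corners in marker frame (Z=0):
  M0 = (-0.0900, +0.0900, 0)
  M1 = (+0.0900, +0.0900, 0)
  M2 = (+0.0900, -0.0900, 0)
  M3 = (-0.0900, -0.0900, 0)
Detected image corners:
  c0 = (261.122664, 180.909217) px
  c1 = (351.731964, 204.894630) px
  c2 = (369.376724, 95.097211) px
  c3 = (272.484108, 79.109079) px
Planar DLT: solve 8×8 A·h = b for H (H[2,2]=1):
  H  [+370.94530 +13.85529 +311.47429]
  H  [+44.94304 +628.63018 +140.99594]
  H  [-0.47636 +0.29865 +1.00000]
B = K⁻¹H; ‖b₁‖=1.017155, ‖b₂‖=1.017155; λ = 2/(‖b₁‖+‖b₂‖) = 0.983135, sign → tz>0 ⇒ λ=+0.983135
r₁ = λ·B[:,0] = (+0.84327,+0.26376,-0.46833); r₂ = λ·B[:,1] = (-0.13302,+0.94662,+0.29361)
r₃ = r₁×r₂ = (+0.52077,-0.18530,+0.83334); SVD([r₁ r₂ r₃]) → R = UVᵀ:
  R  [+0.84327 -0.13302 +0.52077]
  R  [+0.26376 +0.94662 -0.18530]
  R  [-0.46833 +0.29361 +0.83334]
t = (-0.01979, -0.15526, +0.98313) m
tr R = 2.623236; θ = arccos((tr R − 1)/2) = 0.623879 rad = 35.746°
axis k = ((R−Rᵀ)₃₂, (R−Rᵀ)₁₃, (R−Rᵀ)₂₁) / (2 sinθ) = (+0.409891, +0.846558, +0.339601)
rvec = θ·k = (+0.255723, +0.528150, +0.211870)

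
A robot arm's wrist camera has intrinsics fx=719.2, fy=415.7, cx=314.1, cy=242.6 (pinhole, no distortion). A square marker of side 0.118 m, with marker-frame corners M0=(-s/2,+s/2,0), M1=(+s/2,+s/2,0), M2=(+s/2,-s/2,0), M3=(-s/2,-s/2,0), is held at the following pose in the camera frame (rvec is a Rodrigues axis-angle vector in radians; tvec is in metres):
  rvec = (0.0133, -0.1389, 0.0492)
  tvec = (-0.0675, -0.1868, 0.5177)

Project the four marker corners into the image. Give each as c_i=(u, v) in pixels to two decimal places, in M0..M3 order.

Intrinsics K: fx=719.2, fy=415.7, cx=314.1, cy=242.6
Marker side s = 0.118 m; corners in marker frame (Z=0):
  M0 = (-0.0590, +0.0590, 0)
  M1 = (+0.0590, +0.0590, 0)
  M2 = (+0.0590, -0.0590, 0)
  M3 = (-0.0590, -0.0590, 0)
rvec = (0.0133, -0.1389, 0.0492), |rvec| = θ = 0.14796 rad = 8.477°
Rodrigues: sinθ=0.14742, 1−cosθ=0.01093; R = I + sinθ·[k]× + (1−cosθ)·[k]×²:
    [+0.98916 -0.04994 -0.13807]
    [+0.04810 +0.99870 -0.01666]
    [+0.13872 +0.00984 +0.99028]
t = (-0.0675, -0.1868, 0.5177) m
M0: Pc = R·M0+t = (-0.12881, -0.13071, +0.51010); u = 719.2·(-0.12881)/0.51010 + 314.1 = 132.4908, v = 415.7·(-0.13071)/0.51010 + 242.6 = 136.0751
M1: Pc = R·M1+t = (-0.01209, -0.12504, +0.52647); u = 719.2·(-0.01209)/0.52647 + 314.1 = 297.5894, v = 415.7·(-0.12504)/0.52647 + 242.6 = 143.8687
M2: Pc = R·M2+t = (-0.00619, -0.24289, +0.52530); u = 719.2·(-0.00619)/0.52530 + 314.1 = 305.6214, v = 415.7·(-0.24289)/0.52530 + 242.6 = 50.3921
M3: Pc = R·M3+t = (-0.12291, -0.24856, +0.50893); u = 719.2·(-0.12291)/0.50893 + 314.1 = 140.4044, v = 415.7·(-0.24856)/0.50893 + 242.6 = 39.5741

c0=(132.49, 136.08) c1=(297.59, 143.87) c2=(305.62, 50.39) c3=(140.40, 39.57)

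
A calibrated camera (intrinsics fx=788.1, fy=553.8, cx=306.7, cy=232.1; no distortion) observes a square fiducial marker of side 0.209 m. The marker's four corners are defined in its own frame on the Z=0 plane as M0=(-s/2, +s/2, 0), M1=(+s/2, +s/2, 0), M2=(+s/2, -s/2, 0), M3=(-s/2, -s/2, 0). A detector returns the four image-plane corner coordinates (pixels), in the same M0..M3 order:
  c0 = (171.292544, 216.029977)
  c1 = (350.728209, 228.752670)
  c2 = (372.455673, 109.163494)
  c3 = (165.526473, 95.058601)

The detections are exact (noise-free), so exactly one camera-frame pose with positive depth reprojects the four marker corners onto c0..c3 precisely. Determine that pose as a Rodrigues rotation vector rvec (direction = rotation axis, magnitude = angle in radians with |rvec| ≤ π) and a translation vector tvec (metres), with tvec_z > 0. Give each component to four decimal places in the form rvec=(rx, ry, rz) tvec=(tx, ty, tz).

Intrinsics K: fx=788.1, fy=553.8, cx=306.7, cy=232.1
Marker side s = 0.209 m; corners in marker frame (Z=0):
  M0 = (-0.1045, +0.1045, 0)
  M1 = (+0.1045, +0.1045, 0)
  M2 = (+0.1045, -0.1045, 0)
  M3 = (-0.1045, -0.1045, 0)
Detected image corners:
  c0 = (171.292544, 216.029977) px
  c1 = (350.728209, 228.752670) px
  c2 = (372.455673, 109.163494) px
  c3 = (165.526473, 95.058601) px
Planar DLT: solve 8×8 A·h = b for H (H[2,2]=1):
  H  [+914.11509 +142.18270 +264.50656]
  H  [+60.56106 +685.85640 +166.51069]
  H  [-0.02086 +0.68009 +1.00000]
B = K⁻¹H; ‖b₁‖=1.174156, ‖b₂‖=1.174156; λ = 2/(‖b₁‖+‖b₂‖) = 0.851675, sign → tz>0 ⇒ λ=+0.851675
r₁ = λ·B[:,0] = (+0.99477,+0.10058,-0.01777); r₂ = λ·B[:,1] = (-0.07176,+0.81201,+0.57922)
r₃ = r₁×r₂ = (+0.07269,-0.57491,+0.81498); SVD([r₁ r₂ r₃]) → R = UVᵀ:
  R  [+0.99477 -0.07176 +0.07269]
  R  [+0.10058 +0.81201 -0.57491]
  R  [-0.01777 +0.57922 +0.81498]
t = (-0.04560, -0.10087, +0.85168) m
tr R = 2.621760; θ = arccos((tr R − 1)/2) = 0.625142 rad = 35.818°
axis k = ((R−Rᵀ)₃₂, (R−Rᵀ)₁₃, (R−Rᵀ)₂₁) / (2 sinθ) = (+0.986076, +0.077282, +0.147245)
rvec = θ·k = (+0.616438, +0.048312, +0.092049)

rvec=(0.6164, 0.0483, 0.0920) tvec=(-0.0456, -0.1009, 0.8517)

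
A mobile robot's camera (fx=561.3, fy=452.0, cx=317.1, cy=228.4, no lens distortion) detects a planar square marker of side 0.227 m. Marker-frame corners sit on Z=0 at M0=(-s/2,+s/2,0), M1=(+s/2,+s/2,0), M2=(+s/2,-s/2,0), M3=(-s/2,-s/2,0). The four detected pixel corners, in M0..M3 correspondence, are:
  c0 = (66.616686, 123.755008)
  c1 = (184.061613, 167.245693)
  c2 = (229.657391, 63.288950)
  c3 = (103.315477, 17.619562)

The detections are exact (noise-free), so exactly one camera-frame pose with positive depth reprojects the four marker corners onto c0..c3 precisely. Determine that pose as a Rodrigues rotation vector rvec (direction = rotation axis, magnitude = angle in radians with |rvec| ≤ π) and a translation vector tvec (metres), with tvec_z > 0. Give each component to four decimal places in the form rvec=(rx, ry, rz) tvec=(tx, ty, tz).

Intrinsics K: fx=561.3, fy=452.0, cx=317.1, cy=228.4
Marker side s = 0.227 m; corners in marker frame (Z=0):
  M0 = (-0.1135, +0.1135, 0)
  M1 = (+0.1135, +0.1135, 0)
  M2 = (+0.1135, -0.1135, 0)
  M3 = (-0.1135, -0.1135, 0)
Detected image corners:
  c0 = (66.616686, 123.755008) px
  c1 = (184.061613, 167.245693) px
  c2 = (229.657391, 63.288950) px
  c3 = (103.315477, 17.619562) px
Planar DLT: solve 8×8 A·h = b for H (H[2,2]=1):
  H  [+530.53508 -136.20347 +144.92022]
  H  [+192.55294 +491.43779 +94.71498]
  H  [-0.03944 +0.30823 +1.00000]
B = K⁻¹H; ‖b₁‖=1.066025, ‖b₂‖=1.066025; λ = 2/(‖b₁‖+‖b₂‖) = 0.938064, sign → tz>0 ⇒ λ=+0.938064
r₁ = λ·B[:,0] = (+0.90755,+0.41831,-0.03700); r₂ = λ·B[:,1] = (-0.39097,+0.87381,+0.28914)
r₃ = r₁×r₂ = (+0.15328,-0.24794,+0.95657); SVD([r₁ r₂ r₃]) → R = UVᵀ:
  R  [+0.90755 -0.39097 +0.15328]
  R  [+0.41831 +0.87381 -0.24794]
  R  [-0.03700 +0.28914 +0.95657]
t = (-0.28775, -0.27744, +0.93806) m
tr R = 2.737930; θ = arccos((tr R − 1)/2) = 0.517690 rad = 29.661°
axis k = ((R−Rᵀ)₃₂, (R−Rᵀ)₁₃, (R−Rᵀ)₂₁) / (2 sinθ) = (+0.542642, +0.192246, +0.817668)
rvec = θ·k = (+0.280920, +0.099524, +0.423298)

rvec=(0.2809, 0.0995, 0.4233) tvec=(-0.2878, -0.2774, 0.9381)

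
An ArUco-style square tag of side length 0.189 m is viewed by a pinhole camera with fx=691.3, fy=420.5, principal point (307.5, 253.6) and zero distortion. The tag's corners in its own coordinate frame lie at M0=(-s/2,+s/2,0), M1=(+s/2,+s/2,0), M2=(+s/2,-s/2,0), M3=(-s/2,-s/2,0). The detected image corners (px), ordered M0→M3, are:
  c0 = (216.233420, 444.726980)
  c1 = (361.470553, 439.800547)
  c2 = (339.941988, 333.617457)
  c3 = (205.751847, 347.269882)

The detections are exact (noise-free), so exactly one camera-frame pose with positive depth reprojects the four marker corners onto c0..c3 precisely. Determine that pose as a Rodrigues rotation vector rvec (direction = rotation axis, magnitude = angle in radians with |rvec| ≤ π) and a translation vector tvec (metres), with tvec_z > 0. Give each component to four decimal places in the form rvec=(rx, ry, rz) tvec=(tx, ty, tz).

Intrinsics K: fx=691.3, fy=420.5, cx=307.5, cy=253.6
Marker side s = 0.189 m; corners in marker frame (Z=0):
  M0 = (-0.0945, +0.0945, 0)
  M1 = (+0.0945, +0.0945, 0)
  M2 = (+0.0945, -0.0945, 0)
  M3 = (-0.0945, -0.0945, 0)
Detected image corners:
  c0 = (216.233420, 444.726980) px
  c1 = (361.470553, 439.800547) px
  c2 = (339.941988, 333.617457) px
  c3 = (205.751847, 347.269882) px
Planar DLT: solve 8×8 A·h = b for H (H[2,2]=1):
  H  [+601.58447 -18.50218 +277.36346]
  H  [-240.34397 +395.75689 +389.82270]
  H  [-0.48652 -0.36262 +1.00000]
B = K⁻¹H; ‖b₁‖=1.222639, ‖b₂‖=1.222639; λ = 2/(‖b₁‖+‖b₂‖) = 0.817903, sign → tz>0 ⇒ λ=+0.817903
r₁ = λ·B[:,0] = (+0.88876,-0.22750,-0.39793); r₂ = λ·B[:,1] = (+0.11004,+0.94865,-0.29659)
r₃ = r₁×r₂ = (+0.44497,+0.21981,+0.86815); SVD([r₁ r₂ r₃]) → R = UVᵀ:
  R  [+0.88876 +0.11004 +0.44497]
  R  [-0.22750 +0.94865 +0.21981]
  R  [-0.39793 -0.29659 +0.86815]
t = (-0.03566, +0.26496, +0.81790) m
tr R = 2.705559; θ = arccos((tr R − 1)/2) = 0.549512 rad = 31.485°
axis k = ((R−Rᵀ)₃₂, (R−Rᵀ)₁₃, (R−Rᵀ)₂₁) / (2 sinθ) = (-0.494376, +0.806952, -0.323142)
rvec = θ·k = (-0.271666, +0.443430, -0.177570)

rvec=(-0.2717, 0.4434, -0.1776) tvec=(-0.0357, 0.2650, 0.8179)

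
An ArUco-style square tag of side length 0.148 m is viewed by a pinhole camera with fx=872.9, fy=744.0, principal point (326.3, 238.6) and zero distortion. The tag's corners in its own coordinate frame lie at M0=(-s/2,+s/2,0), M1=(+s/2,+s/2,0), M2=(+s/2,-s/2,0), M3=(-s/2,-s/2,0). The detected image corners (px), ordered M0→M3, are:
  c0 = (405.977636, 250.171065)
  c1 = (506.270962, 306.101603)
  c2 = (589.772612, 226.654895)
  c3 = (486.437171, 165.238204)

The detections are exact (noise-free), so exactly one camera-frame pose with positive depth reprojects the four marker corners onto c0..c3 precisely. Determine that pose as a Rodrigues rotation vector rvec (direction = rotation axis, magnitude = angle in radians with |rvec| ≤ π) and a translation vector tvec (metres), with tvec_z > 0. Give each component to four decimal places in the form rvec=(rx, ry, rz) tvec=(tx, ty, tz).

Intrinsics K: fx=872.9, fy=744.0, cx=326.3, cy=238.6
Marker side s = 0.148 m; corners in marker frame (Z=0):
  M0 = (-0.0740, +0.0740, 0)
  M1 = (+0.0740, +0.0740, 0)
  M2 = (+0.0740, -0.0740, 0)
  M3 = (-0.0740, -0.0740, 0)
Detected image corners:
  c0 = (405.977636, 250.171065) px
  c1 = (506.270962, 306.101603) px
  c2 = (589.772612, 226.654895) px
  c3 = (486.437171, 165.238204) px
Planar DLT: solve 8×8 A·h = b for H (H[2,2]=1):
  H  [+784.53693 -375.70774 +496.76038]
  H  [+442.14449 +640.11894 +238.55561]
  H  [+0.19487 +0.35880 +1.00000]
B = K⁻¹H; ‖b₁‖=1.001460, ‖b₂‖=1.001460; λ = 2/(‖b₁‖+‖b₂‖) = 0.998542, sign → tz>0 ⇒ λ=+0.998542
r₁ = λ·B[:,0] = (+0.82472,+0.53101,+0.19459); r₂ = λ·B[:,1] = (-0.56371,+0.74422,+0.35827)
r₃ = r₁×r₂ = (+0.04543,-0.40517,+0.91311); SVD([r₁ r₂ r₃]) → R = UVᵀ:
  R  [+0.82472 -0.56371 +0.04543]
  R  [+0.53101 +0.74422 -0.40517]
  R  [+0.19459 +0.35827 +0.91311]
t = (+0.19500, -0.00006, +0.99854) m
tr R = 2.482056; θ = arccos((tr R − 1)/2) = 0.736197 rad = 42.181°
axis k = ((R−Rᵀ)₃₂, (R−Rᵀ)₁₃, (R−Rᵀ)₂₁) / (2 sinθ) = (+0.568483, -0.111070, +0.815163)
rvec = θ·k = (+0.418515, -0.081769, +0.600120)

rvec=(0.4185, -0.0818, 0.6001) tvec=(0.1950, -0.0001, 0.9985)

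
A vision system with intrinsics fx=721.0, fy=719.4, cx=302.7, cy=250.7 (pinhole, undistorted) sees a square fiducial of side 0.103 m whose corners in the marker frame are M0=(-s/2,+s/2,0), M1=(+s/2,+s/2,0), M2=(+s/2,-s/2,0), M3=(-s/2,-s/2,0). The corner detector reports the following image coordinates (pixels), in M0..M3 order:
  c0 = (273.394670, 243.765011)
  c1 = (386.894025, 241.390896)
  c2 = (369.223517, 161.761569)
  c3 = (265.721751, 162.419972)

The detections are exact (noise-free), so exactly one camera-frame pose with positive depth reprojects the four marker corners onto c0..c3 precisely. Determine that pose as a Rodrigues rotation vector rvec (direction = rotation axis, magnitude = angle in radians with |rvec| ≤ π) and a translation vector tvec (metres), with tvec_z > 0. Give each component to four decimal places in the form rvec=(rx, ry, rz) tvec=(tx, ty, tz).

Intrinsics K: fx=721.0, fy=719.4, cx=302.7, cy=250.7
Marker side s = 0.103 m; corners in marker frame (Z=0):
  M0 = (-0.0515, +0.0515, 0)
  M1 = (+0.0515, +0.0515, 0)
  M2 = (+0.0515, -0.0515, 0)
  M3 = (-0.0515, -0.0515, 0)
Detected image corners:
  c0 = (273.394670, 243.765011) px
  c1 = (386.894025, 241.390896) px
  c2 = (369.223517, 161.761569) px
  c3 = (265.721751, 162.419972) px
Planar DLT: solve 8×8 A·h = b for H (H[2,2]=1):
  H  [+1112.53444 -173.35021 +324.03932]
  H  [+24.05245 +595.85806 +200.42696]
  H  [+0.18969 -0.91675 +1.00000]
B = K⁻¹H; ‖b₁‖=1.476011, ‖b₂‖=1.476011; λ = 2/(‖b₁‖+‖b₂‖) = 0.677502, sign → tz>0 ⇒ λ=+0.677502
r₁ = λ·B[:,0] = (+0.99146,-0.02213,+0.12851); r₂ = λ·B[:,1] = (+0.09787,+0.77760,-0.62110)
r₃ = r₁×r₂ = (-0.08618,+0.62837,+0.77312); SVD([r₁ r₂ r₃]) → R = UVᵀ:
  R  [+0.99146 +0.09787 -0.08618]
  R  [-0.02213 +0.77760 +0.62837]
  R  [+0.12851 -0.62110 +0.77312]
t = (+0.02005, -0.04735, +0.67750) m
tr R = 2.542184; θ = arccos((tr R − 1)/2) = 0.690242 rad = 39.548°
axis k = ((R−Rᵀ)₃₂, (R−Rᵀ)₁₃, (R−Rᵀ)₂₁) / (2 sinθ) = (-0.981171, -0.168596, -0.094232)
rvec = θ·k = (-0.677245, -0.116372, -0.065043)

rvec=(-0.6772, -0.1164, -0.0650) tvec=(0.0201, -0.0473, 0.6775)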